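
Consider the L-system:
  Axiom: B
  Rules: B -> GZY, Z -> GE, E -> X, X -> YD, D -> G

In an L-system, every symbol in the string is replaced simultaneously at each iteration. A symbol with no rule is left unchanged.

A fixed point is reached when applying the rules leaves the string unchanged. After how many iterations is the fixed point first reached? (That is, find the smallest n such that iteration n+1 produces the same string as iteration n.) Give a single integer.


Step 0: B
Step 1: GZY
Step 2: GGEY
Step 3: GGXY
Step 4: GGYDY
Step 5: GGYGY
Step 6: GGYGY  (unchanged — fixed point at step 5)

Answer: 5


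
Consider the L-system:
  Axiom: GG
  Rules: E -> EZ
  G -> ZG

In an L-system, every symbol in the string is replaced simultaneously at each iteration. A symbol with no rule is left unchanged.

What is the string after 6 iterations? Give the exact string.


Step 0: GG
Step 1: ZGZG
Step 2: ZZGZZG
Step 3: ZZZGZZZG
Step 4: ZZZZGZZZZG
Step 5: ZZZZZGZZZZZG
Step 6: ZZZZZZGZZZZZZG

Answer: ZZZZZZGZZZZZZG


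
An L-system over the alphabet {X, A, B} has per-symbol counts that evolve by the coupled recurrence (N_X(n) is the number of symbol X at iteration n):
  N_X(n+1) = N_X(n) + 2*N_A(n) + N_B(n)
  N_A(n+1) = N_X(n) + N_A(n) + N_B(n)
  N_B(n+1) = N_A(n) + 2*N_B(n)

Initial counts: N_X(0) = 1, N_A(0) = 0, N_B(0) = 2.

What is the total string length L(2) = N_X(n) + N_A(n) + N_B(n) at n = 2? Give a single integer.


Answer: 34

Derivation:
Step 0: N_X=1, N_A=0, N_B=2, L=3
Step 1: N_X=3, N_A=3, N_B=4, L=10
Step 2: N_X=13, N_A=10, N_B=11, L=34


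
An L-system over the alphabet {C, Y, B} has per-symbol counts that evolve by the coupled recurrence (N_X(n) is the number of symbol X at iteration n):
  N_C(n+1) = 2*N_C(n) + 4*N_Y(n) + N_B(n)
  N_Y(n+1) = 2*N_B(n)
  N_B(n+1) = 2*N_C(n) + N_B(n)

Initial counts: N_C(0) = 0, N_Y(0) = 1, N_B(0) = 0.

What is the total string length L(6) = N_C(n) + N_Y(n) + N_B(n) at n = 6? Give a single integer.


Step 0: N_C=0, N_Y=1, N_B=0, L=1
Step 1: N_C=4, N_Y=0, N_B=0, L=4
Step 2: N_C=8, N_Y=0, N_B=8, L=16
Step 3: N_C=24, N_Y=16, N_B=24, L=64
Step 4: N_C=136, N_Y=48, N_B=72, L=256
Step 5: N_C=536, N_Y=144, N_B=344, L=1024
Step 6: N_C=1992, N_Y=688, N_B=1416, L=4096

Answer: 4096


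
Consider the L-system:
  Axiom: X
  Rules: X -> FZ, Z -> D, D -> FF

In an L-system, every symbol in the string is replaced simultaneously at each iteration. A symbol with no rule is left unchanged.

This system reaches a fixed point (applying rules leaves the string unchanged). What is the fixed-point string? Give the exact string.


Step 0: X
Step 1: FZ
Step 2: FD
Step 3: FFF
Step 4: FFF  (unchanged — fixed point at step 3)

Answer: FFF


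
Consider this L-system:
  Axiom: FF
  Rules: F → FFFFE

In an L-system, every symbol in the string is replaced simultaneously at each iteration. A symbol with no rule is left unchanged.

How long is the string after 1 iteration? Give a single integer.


Step 0: length = 2
Step 1: length = 10

Answer: 10


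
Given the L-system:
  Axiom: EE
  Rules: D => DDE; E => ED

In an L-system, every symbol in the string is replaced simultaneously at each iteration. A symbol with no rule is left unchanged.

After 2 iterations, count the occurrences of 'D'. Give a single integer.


Step 0: EE  (0 'D')
Step 1: EDED  (2 'D')
Step 2: EDDDEEDDDE  (6 'D')

Answer: 6


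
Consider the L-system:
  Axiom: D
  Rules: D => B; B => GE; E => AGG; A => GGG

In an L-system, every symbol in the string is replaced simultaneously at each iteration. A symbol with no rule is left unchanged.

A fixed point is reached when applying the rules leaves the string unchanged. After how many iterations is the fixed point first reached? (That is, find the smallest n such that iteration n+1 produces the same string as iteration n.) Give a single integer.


Answer: 4

Derivation:
Step 0: D
Step 1: B
Step 2: GE
Step 3: GAGG
Step 4: GGGGGG
Step 5: GGGGGG  (unchanged — fixed point at step 4)


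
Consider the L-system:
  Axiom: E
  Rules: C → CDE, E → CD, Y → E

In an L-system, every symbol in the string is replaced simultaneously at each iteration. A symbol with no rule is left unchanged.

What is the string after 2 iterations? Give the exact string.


Answer: CDED

Derivation:
Step 0: E
Step 1: CD
Step 2: CDED


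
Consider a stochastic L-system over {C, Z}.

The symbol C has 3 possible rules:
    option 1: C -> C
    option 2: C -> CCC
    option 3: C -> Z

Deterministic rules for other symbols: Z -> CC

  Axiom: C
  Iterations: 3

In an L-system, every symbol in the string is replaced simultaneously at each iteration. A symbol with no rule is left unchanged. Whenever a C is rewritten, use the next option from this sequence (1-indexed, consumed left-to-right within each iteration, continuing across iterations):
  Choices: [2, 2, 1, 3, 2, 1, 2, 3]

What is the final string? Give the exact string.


Step 0: C
Step 1: CCC  (used choices [2])
Step 2: CCCCZ  (used choices [2, 1, 3])
Step 3: CCCCCCCZCC  (used choices [2, 1, 2, 3])

Answer: CCCCCCCZCC


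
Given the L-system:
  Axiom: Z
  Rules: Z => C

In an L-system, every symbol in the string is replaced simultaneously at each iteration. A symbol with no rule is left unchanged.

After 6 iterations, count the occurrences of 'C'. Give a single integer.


Answer: 1

Derivation:
Step 0: Z  (0 'C')
Step 1: C  (1 'C')
Step 2: C  (1 'C')
Step 3: C  (1 'C')
Step 4: C  (1 'C')
Step 5: C  (1 'C')
Step 6: C  (1 'C')


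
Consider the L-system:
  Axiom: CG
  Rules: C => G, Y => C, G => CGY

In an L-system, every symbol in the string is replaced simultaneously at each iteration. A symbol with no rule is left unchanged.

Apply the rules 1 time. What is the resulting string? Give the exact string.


Answer: GCGY

Derivation:
Step 0: CG
Step 1: GCGY


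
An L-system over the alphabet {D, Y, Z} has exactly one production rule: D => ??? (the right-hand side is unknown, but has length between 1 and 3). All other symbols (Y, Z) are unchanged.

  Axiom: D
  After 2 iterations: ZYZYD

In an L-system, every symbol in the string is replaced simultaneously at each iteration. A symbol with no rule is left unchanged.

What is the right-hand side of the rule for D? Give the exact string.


Answer: ZYD

Derivation:
Trying D => ZYD:
  Step 0: D
  Step 1: ZYD
  Step 2: ZYZYD
Matches the given result.


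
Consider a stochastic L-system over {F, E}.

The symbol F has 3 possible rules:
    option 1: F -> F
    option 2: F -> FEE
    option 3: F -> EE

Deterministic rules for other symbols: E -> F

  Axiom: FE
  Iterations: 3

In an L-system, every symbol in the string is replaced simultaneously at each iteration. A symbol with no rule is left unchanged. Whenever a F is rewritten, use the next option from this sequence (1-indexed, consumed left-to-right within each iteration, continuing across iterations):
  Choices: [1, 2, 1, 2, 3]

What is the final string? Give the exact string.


Step 0: FE
Step 1: FF  (used choices [1])
Step 2: FEEF  (used choices [2, 1])
Step 3: FEEFFEE  (used choices [2, 3])

Answer: FEEFFEE


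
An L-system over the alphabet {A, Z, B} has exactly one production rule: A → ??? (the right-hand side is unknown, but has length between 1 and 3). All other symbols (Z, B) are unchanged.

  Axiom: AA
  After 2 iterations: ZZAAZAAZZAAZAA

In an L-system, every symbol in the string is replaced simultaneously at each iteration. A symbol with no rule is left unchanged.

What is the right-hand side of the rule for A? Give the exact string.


Answer: ZAA

Derivation:
Trying A → ZAA:
  Step 0: AA
  Step 1: ZAAZAA
  Step 2: ZZAAZAAZZAAZAA
Matches the given result.


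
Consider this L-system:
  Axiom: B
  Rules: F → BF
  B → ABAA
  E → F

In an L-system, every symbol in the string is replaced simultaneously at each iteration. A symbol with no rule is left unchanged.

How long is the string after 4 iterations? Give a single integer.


Step 0: length = 1
Step 1: length = 4
Step 2: length = 7
Step 3: length = 10
Step 4: length = 13

Answer: 13


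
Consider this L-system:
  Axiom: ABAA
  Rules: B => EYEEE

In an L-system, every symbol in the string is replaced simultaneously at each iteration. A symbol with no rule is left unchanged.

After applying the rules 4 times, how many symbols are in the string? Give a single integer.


Answer: 8

Derivation:
Step 0: length = 4
Step 1: length = 8
Step 2: length = 8
Step 3: length = 8
Step 4: length = 8


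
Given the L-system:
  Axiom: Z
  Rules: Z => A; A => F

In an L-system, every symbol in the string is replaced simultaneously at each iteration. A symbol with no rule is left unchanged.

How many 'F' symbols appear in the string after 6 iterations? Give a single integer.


Answer: 1

Derivation:
Step 0: Z  (0 'F')
Step 1: A  (0 'F')
Step 2: F  (1 'F')
Step 3: F  (1 'F')
Step 4: F  (1 'F')
Step 5: F  (1 'F')
Step 6: F  (1 'F')


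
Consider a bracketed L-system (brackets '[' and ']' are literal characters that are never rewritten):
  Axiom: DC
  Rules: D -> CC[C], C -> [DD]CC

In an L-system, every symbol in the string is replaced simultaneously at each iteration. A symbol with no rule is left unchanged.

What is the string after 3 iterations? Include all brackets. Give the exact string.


Answer: [CC[C]CC[C]][DD]CC[DD]CC[CC[C]CC[C]][DD]CC[DD]CC[[CC[C]CC[C]][DD]CC[DD]CC][[DD]CC[DD]CC[[DD]CC][DD]CC[DD]CC[[DD]CC]][CC[C]CC[C]][DD]CC[DD]CC[CC[C]CC[C]][DD]CC[DD]CC

Derivation:
Step 0: DC
Step 1: CC[C][DD]CC
Step 2: [DD]CC[DD]CC[[DD]CC][CC[C]CC[C]][DD]CC[DD]CC
Step 3: [CC[C]CC[C]][DD]CC[DD]CC[CC[C]CC[C]][DD]CC[DD]CC[[CC[C]CC[C]][DD]CC[DD]CC][[DD]CC[DD]CC[[DD]CC][DD]CC[DD]CC[[DD]CC]][CC[C]CC[C]][DD]CC[DD]CC[CC[C]CC[C]][DD]CC[DD]CC


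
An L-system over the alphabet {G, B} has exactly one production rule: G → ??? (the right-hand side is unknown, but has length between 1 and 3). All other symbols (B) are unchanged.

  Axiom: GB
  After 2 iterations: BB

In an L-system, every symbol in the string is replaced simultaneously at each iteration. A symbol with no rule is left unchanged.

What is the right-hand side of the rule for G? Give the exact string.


Trying G → B:
  Step 0: GB
  Step 1: BB
  Step 2: BB
Matches the given result.

Answer: B


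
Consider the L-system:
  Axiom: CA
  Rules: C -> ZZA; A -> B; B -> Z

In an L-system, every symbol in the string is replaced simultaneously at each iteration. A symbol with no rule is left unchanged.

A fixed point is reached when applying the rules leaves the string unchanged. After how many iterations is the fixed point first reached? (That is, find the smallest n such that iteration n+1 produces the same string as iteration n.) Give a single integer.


Step 0: CA
Step 1: ZZAB
Step 2: ZZBZ
Step 3: ZZZZ
Step 4: ZZZZ  (unchanged — fixed point at step 3)

Answer: 3


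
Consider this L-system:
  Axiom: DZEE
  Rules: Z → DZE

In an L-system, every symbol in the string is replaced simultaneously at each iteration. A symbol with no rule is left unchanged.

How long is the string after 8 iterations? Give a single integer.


Answer: 20

Derivation:
Step 0: length = 4
Step 1: length = 6
Step 2: length = 8
Step 3: length = 10
Step 4: length = 12
Step 5: length = 14
Step 6: length = 16
Step 7: length = 18
Step 8: length = 20


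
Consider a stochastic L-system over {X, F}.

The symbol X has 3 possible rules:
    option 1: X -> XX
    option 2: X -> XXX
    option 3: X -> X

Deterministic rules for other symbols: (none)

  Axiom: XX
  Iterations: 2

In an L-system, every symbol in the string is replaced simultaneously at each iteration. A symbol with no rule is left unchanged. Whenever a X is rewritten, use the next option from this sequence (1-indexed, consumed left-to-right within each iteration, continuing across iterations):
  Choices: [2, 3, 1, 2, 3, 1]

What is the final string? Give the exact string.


Step 0: XX
Step 1: XXXX  (used choices [2, 3])
Step 2: XXXXXXXX  (used choices [1, 2, 3, 1])

Answer: XXXXXXXX


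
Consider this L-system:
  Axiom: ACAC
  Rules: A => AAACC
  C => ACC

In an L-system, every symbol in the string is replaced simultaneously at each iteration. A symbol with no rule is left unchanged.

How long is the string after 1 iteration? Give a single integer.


Answer: 16

Derivation:
Step 0: length = 4
Step 1: length = 16


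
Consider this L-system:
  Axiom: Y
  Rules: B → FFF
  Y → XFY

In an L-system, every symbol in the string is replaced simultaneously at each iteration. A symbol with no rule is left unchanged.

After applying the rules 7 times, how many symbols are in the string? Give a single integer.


Answer: 15

Derivation:
Step 0: length = 1
Step 1: length = 3
Step 2: length = 5
Step 3: length = 7
Step 4: length = 9
Step 5: length = 11
Step 6: length = 13
Step 7: length = 15


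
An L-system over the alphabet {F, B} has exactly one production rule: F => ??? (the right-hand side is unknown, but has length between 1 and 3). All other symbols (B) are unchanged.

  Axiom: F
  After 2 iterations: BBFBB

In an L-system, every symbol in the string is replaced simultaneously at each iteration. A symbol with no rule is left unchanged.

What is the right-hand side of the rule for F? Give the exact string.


Answer: BFB

Derivation:
Trying F => BFB:
  Step 0: F
  Step 1: BFB
  Step 2: BBFBB
Matches the given result.


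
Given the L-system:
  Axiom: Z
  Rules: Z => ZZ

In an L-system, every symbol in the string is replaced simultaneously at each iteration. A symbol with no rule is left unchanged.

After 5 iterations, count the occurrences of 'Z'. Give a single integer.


Answer: 32

Derivation:
Step 0: Z  (1 'Z')
Step 1: ZZ  (2 'Z')
Step 2: ZZZZ  (4 'Z')
Step 3: ZZZZZZZZ  (8 'Z')
Step 4: ZZZZZZZZZZZZZZZZ  (16 'Z')
Step 5: ZZZZZZZZZZZZZZZZZZZZZZZZZZZZZZZZ  (32 'Z')


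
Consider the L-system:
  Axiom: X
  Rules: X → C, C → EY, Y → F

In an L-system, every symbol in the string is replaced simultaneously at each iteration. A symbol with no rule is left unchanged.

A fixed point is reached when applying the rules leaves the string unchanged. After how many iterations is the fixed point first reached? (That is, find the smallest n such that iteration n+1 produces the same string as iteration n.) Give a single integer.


Answer: 3

Derivation:
Step 0: X
Step 1: C
Step 2: EY
Step 3: EF
Step 4: EF  (unchanged — fixed point at step 3)


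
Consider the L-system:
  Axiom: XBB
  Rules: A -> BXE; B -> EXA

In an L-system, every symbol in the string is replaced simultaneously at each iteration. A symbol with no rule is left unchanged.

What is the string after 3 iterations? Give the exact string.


Answer: XEXEXAXEEXEXAXE

Derivation:
Step 0: XBB
Step 1: XEXAEXA
Step 2: XEXBXEEXBXE
Step 3: XEXEXAXEEXEXAXE


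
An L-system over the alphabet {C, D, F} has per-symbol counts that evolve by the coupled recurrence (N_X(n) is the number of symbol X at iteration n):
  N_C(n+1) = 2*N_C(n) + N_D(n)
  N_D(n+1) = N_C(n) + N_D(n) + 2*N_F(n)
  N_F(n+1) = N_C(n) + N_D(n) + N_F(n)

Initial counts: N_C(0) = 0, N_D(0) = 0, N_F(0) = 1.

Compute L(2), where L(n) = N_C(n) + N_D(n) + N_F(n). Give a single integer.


Answer: 9

Derivation:
Step 0: N_C=0, N_D=0, N_F=1, L=1
Step 1: N_C=0, N_D=2, N_F=1, L=3
Step 2: N_C=2, N_D=4, N_F=3, L=9


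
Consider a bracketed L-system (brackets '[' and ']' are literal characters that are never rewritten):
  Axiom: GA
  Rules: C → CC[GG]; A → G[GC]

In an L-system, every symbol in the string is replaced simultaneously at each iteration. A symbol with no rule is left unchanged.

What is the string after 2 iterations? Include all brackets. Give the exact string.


Step 0: GA
Step 1: GG[GC]
Step 2: GG[GCC[GG]]

Answer: GG[GCC[GG]]


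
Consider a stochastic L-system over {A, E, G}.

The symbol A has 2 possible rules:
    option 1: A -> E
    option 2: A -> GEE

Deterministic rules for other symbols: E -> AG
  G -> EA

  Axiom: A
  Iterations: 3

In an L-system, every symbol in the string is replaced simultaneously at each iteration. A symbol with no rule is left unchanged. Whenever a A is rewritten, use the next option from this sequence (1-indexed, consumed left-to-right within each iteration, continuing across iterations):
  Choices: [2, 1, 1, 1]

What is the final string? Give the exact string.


Answer: AGEEEAEEA

Derivation:
Step 0: A
Step 1: GEE  (used choices [2])
Step 2: EAAGAG  (used choices [])
Step 3: AGEEEAEEA  (used choices [1, 1, 1])


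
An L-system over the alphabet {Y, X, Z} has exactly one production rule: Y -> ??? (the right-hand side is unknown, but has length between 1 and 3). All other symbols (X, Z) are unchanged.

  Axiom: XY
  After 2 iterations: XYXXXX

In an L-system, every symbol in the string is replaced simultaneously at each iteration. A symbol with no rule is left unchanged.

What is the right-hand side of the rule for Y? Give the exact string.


Trying Y -> YXX:
  Step 0: XY
  Step 1: XYXX
  Step 2: XYXXXX
Matches the given result.

Answer: YXX


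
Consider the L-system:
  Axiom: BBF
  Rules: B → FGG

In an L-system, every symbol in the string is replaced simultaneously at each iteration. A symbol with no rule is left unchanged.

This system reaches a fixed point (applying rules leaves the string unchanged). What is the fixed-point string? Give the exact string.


Answer: FGGFGGF

Derivation:
Step 0: BBF
Step 1: FGGFGGF
Step 2: FGGFGGF  (unchanged — fixed point at step 1)


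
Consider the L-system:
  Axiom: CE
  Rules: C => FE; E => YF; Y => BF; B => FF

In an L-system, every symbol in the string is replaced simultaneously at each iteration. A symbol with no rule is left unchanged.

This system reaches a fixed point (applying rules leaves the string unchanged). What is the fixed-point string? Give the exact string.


Answer: FFFFFFFFF

Derivation:
Step 0: CE
Step 1: FEYF
Step 2: FYFBFF
Step 3: FBFFFFFF
Step 4: FFFFFFFFF
Step 5: FFFFFFFFF  (unchanged — fixed point at step 4)


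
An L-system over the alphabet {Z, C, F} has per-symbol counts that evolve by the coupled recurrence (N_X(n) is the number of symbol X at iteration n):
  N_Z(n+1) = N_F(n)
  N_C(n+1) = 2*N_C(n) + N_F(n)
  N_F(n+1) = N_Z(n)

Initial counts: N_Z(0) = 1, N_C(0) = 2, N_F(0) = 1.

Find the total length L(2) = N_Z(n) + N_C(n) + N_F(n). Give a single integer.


Answer: 13

Derivation:
Step 0: N_Z=1, N_C=2, N_F=1, L=4
Step 1: N_Z=1, N_C=5, N_F=1, L=7
Step 2: N_Z=1, N_C=11, N_F=1, L=13


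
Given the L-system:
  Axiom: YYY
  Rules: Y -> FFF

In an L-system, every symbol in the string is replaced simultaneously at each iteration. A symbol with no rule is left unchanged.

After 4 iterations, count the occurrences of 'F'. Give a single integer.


Step 0: YYY  (0 'F')
Step 1: FFFFFFFFF  (9 'F')
Step 2: FFFFFFFFF  (9 'F')
Step 3: FFFFFFFFF  (9 'F')
Step 4: FFFFFFFFF  (9 'F')

Answer: 9


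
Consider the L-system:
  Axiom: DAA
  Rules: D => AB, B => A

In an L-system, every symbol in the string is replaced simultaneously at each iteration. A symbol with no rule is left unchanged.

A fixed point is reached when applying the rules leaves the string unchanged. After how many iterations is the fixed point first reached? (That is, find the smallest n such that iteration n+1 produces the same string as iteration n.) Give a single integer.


Answer: 2

Derivation:
Step 0: DAA
Step 1: ABAA
Step 2: AAAA
Step 3: AAAA  (unchanged — fixed point at step 2)


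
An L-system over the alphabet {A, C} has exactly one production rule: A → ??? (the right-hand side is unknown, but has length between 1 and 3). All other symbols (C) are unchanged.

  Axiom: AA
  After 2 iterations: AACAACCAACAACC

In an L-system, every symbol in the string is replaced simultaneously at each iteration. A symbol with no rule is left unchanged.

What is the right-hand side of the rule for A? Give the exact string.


Answer: AAC

Derivation:
Trying A → AAC:
  Step 0: AA
  Step 1: AACAAC
  Step 2: AACAACCAACAACC
Matches the given result.


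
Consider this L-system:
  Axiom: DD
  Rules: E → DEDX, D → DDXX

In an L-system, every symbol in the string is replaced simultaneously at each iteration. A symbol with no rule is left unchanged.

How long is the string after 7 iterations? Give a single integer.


Answer: 764

Derivation:
Step 0: length = 2
Step 1: length = 8
Step 2: length = 20
Step 3: length = 44
Step 4: length = 92
Step 5: length = 188
Step 6: length = 380
Step 7: length = 764


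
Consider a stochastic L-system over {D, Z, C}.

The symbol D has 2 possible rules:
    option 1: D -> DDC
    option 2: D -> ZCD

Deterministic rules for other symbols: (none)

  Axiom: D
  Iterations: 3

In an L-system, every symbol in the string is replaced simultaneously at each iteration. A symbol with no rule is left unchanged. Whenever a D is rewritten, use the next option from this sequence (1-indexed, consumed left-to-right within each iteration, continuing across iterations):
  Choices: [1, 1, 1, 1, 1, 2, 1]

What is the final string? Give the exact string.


Answer: DDCDDCCZCDDDCCC

Derivation:
Step 0: D
Step 1: DDC  (used choices [1])
Step 2: DDCDDCC  (used choices [1, 1])
Step 3: DDCDDCCZCDDDCCC  (used choices [1, 1, 2, 1])


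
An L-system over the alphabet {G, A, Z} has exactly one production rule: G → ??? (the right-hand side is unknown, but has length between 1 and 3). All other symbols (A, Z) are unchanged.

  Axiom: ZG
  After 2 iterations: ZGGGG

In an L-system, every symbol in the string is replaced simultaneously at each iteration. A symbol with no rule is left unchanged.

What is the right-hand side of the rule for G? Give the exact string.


Answer: GG

Derivation:
Trying G → GG:
  Step 0: ZG
  Step 1: ZGG
  Step 2: ZGGGG
Matches the given result.


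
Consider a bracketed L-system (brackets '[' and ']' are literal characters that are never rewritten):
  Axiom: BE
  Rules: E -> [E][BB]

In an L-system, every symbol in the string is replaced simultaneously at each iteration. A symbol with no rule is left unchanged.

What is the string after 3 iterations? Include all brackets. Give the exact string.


Step 0: BE
Step 1: B[E][BB]
Step 2: B[[E][BB]][BB]
Step 3: B[[[E][BB]][BB]][BB]

Answer: B[[[E][BB]][BB]][BB]


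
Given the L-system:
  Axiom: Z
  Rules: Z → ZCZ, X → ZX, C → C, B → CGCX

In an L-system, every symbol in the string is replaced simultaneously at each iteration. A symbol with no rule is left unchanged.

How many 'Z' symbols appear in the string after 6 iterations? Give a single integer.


Answer: 64

Derivation:
Step 0: Z  (1 'Z')
Step 1: ZCZ  (2 'Z')
Step 2: ZCZCZCZ  (4 'Z')
Step 3: ZCZCZCZCZCZCZCZ  (8 'Z')
Step 4: ZCZCZCZCZCZCZCZCZCZCZCZCZCZCZCZ  (16 'Z')
Step 5: ZCZCZCZCZCZCZCZCZCZCZCZCZCZCZCZCZCZCZCZCZCZCZCZCZCZCZCZCZCZCZCZ  (32 'Z')
Step 6: ZCZCZCZCZCZCZCZCZCZCZCZCZCZCZCZCZCZCZCZCZCZCZCZCZCZCZCZCZCZCZCZCZCZCZCZCZCZCZCZCZCZCZCZCZCZCZCZCZCZCZCZCZCZCZCZCZCZCZCZCZCZCZCZ  (64 'Z')


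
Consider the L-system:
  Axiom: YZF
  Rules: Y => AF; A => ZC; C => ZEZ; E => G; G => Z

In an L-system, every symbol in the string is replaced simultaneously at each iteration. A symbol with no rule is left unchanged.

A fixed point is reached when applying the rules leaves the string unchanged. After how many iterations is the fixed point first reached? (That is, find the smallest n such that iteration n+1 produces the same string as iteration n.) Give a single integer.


Answer: 5

Derivation:
Step 0: YZF
Step 1: AFZF
Step 2: ZCFZF
Step 3: ZZEZFZF
Step 4: ZZGZFZF
Step 5: ZZZZFZF
Step 6: ZZZZFZF  (unchanged — fixed point at step 5)


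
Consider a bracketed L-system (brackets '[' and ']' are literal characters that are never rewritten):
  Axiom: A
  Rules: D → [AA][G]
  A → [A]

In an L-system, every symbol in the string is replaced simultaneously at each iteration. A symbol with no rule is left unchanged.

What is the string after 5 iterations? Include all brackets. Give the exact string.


Step 0: A
Step 1: [A]
Step 2: [[A]]
Step 3: [[[A]]]
Step 4: [[[[A]]]]
Step 5: [[[[[A]]]]]

Answer: [[[[[A]]]]]


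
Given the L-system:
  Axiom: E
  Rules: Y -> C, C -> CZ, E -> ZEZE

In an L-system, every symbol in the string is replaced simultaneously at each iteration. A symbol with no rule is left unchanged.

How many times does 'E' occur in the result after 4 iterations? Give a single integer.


Answer: 16

Derivation:
Step 0: E  (1 'E')
Step 1: ZEZE  (2 'E')
Step 2: ZZEZEZZEZE  (4 'E')
Step 3: ZZZEZEZZEZEZZZEZEZZEZE  (8 'E')
Step 4: ZZZZEZEZZEZEZZZEZEZZEZEZZZZEZEZZEZEZZZEZEZZEZE  (16 'E')


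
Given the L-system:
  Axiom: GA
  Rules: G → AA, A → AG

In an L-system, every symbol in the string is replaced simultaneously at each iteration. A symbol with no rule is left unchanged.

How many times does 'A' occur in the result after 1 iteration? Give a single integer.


Step 0: GA  (1 'A')
Step 1: AAAG  (3 'A')

Answer: 3


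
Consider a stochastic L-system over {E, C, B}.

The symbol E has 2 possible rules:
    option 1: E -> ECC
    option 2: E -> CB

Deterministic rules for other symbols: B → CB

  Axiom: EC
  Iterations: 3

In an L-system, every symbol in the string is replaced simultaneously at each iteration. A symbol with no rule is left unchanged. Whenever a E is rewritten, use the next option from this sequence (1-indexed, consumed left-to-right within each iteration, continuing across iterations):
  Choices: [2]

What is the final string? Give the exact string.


Step 0: EC
Step 1: CBC  (used choices [2])
Step 2: CCBC  (used choices [])
Step 3: CCCBC  (used choices [])

Answer: CCCBC


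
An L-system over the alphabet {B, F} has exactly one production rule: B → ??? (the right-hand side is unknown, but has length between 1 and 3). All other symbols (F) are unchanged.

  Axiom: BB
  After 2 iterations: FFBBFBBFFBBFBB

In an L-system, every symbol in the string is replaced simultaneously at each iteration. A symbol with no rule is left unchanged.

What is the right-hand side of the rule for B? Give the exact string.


Answer: FBB

Derivation:
Trying B → FBB:
  Step 0: BB
  Step 1: FBBFBB
  Step 2: FFBBFBBFFBBFBB
Matches the given result.


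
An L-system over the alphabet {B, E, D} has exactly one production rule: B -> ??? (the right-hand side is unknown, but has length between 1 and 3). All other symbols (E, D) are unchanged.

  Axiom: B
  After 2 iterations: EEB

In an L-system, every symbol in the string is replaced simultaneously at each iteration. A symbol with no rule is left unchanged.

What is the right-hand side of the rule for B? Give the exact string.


Answer: EB

Derivation:
Trying B -> EB:
  Step 0: B
  Step 1: EB
  Step 2: EEB
Matches the given result.


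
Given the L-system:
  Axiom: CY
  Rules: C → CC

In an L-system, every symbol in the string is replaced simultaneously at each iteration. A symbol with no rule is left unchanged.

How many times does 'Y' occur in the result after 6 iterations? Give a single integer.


Step 0: CY  (1 'Y')
Step 1: CCY  (1 'Y')
Step 2: CCCCY  (1 'Y')
Step 3: CCCCCCCCY  (1 'Y')
Step 4: CCCCCCCCCCCCCCCCY  (1 'Y')
Step 5: CCCCCCCCCCCCCCCCCCCCCCCCCCCCCCCCY  (1 'Y')
Step 6: CCCCCCCCCCCCCCCCCCCCCCCCCCCCCCCCCCCCCCCCCCCCCCCCCCCCCCCCCCCCCCCCY  (1 'Y')

Answer: 1


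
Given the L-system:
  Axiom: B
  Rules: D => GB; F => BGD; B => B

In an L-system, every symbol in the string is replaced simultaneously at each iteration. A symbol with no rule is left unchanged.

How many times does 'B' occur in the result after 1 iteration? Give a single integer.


Answer: 1

Derivation:
Step 0: B  (1 'B')
Step 1: B  (1 'B')


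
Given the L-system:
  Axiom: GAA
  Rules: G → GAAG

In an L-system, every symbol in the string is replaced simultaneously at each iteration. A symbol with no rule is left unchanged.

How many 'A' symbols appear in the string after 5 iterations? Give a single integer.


Answer: 64

Derivation:
Step 0: GAA  (2 'A')
Step 1: GAAGAA  (4 'A')
Step 2: GAAGAAGAAGAA  (8 'A')
Step 3: GAAGAAGAAGAAGAAGAAGAAGAA  (16 'A')
Step 4: GAAGAAGAAGAAGAAGAAGAAGAAGAAGAAGAAGAAGAAGAAGAAGAA  (32 'A')
Step 5: GAAGAAGAAGAAGAAGAAGAAGAAGAAGAAGAAGAAGAAGAAGAAGAAGAAGAAGAAGAAGAAGAAGAAGAAGAAGAAGAAGAAGAAGAAGAAGAA  (64 'A')


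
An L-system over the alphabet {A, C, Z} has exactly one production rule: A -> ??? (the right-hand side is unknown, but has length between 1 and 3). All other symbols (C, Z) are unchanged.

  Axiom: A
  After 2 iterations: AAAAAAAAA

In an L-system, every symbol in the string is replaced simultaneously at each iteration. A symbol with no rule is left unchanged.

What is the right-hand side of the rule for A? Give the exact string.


Answer: AAA

Derivation:
Trying A -> AAA:
  Step 0: A
  Step 1: AAA
  Step 2: AAAAAAAAA
Matches the given result.


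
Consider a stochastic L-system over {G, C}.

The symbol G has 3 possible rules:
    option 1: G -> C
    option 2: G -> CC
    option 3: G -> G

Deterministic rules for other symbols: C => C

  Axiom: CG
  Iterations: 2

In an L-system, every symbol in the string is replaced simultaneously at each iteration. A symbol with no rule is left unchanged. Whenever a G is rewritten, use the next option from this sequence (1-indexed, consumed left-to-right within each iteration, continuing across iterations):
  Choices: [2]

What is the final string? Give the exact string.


Step 0: CG
Step 1: CCC  (used choices [2])
Step 2: CCC  (used choices [])

Answer: CCC


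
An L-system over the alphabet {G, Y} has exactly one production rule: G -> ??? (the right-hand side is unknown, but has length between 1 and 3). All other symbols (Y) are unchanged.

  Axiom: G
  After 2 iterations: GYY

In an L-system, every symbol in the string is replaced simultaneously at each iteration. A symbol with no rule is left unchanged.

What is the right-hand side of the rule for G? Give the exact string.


Answer: GY

Derivation:
Trying G -> GY:
  Step 0: G
  Step 1: GY
  Step 2: GYY
Matches the given result.


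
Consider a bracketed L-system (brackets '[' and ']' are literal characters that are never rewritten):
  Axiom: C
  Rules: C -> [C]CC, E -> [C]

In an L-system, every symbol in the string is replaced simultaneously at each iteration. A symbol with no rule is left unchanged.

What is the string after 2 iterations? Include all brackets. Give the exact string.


Step 0: C
Step 1: [C]CC
Step 2: [[C]CC][C]CC[C]CC

Answer: [[C]CC][C]CC[C]CC


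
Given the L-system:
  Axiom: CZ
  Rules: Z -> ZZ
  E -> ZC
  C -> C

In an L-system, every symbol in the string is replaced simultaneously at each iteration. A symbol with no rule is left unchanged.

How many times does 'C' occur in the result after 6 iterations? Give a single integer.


Step 0: CZ  (1 'C')
Step 1: CZZ  (1 'C')
Step 2: CZZZZ  (1 'C')
Step 3: CZZZZZZZZ  (1 'C')
Step 4: CZZZZZZZZZZZZZZZZ  (1 'C')
Step 5: CZZZZZZZZZZZZZZZZZZZZZZZZZZZZZZZZ  (1 'C')
Step 6: CZZZZZZZZZZZZZZZZZZZZZZZZZZZZZZZZZZZZZZZZZZZZZZZZZZZZZZZZZZZZZZZZ  (1 'C')

Answer: 1


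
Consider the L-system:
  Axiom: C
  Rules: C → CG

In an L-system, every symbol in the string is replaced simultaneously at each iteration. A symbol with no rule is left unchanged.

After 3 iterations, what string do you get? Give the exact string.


Answer: CGGG

Derivation:
Step 0: C
Step 1: CG
Step 2: CGG
Step 3: CGGG


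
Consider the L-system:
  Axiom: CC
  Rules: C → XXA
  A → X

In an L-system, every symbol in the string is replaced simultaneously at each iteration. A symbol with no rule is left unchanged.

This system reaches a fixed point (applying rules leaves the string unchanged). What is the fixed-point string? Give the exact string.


Answer: XXXXXX

Derivation:
Step 0: CC
Step 1: XXAXXA
Step 2: XXXXXX
Step 3: XXXXXX  (unchanged — fixed point at step 2)


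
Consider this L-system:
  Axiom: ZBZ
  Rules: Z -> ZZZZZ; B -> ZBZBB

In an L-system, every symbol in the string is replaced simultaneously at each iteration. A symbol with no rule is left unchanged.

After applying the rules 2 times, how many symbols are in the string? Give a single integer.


Step 0: length = 3
Step 1: length = 15
Step 2: length = 75

Answer: 75


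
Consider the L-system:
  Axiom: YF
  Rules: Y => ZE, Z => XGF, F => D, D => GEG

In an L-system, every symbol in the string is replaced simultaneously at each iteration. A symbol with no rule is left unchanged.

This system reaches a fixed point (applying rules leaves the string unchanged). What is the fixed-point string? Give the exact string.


Answer: XGGEGEGEG

Derivation:
Step 0: YF
Step 1: ZED
Step 2: XGFEGEG
Step 3: XGDEGEG
Step 4: XGGEGEGEG
Step 5: XGGEGEGEG  (unchanged — fixed point at step 4)


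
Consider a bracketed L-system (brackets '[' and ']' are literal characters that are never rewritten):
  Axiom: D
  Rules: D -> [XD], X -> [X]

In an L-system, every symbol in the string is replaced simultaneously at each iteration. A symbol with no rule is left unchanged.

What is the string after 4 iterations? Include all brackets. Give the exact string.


Answer: [[[[X]]][[[X]][[X][XD]]]]

Derivation:
Step 0: D
Step 1: [XD]
Step 2: [[X][XD]]
Step 3: [[[X]][[X][XD]]]
Step 4: [[[[X]]][[[X]][[X][XD]]]]


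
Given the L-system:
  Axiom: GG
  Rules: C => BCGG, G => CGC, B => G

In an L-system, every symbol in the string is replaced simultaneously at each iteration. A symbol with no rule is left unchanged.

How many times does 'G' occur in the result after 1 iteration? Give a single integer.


Step 0: GG  (2 'G')
Step 1: CGCCGC  (2 'G')

Answer: 2


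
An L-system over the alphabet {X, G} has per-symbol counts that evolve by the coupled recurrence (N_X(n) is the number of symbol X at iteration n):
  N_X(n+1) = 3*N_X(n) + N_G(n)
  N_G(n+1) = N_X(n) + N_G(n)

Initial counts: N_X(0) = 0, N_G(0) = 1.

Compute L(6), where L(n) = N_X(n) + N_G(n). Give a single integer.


Answer: 792

Derivation:
Step 0: N_X=0, N_G=1, L=1
Step 1: N_X=1, N_G=1, L=2
Step 2: N_X=4, N_G=2, L=6
Step 3: N_X=14, N_G=6, L=20
Step 4: N_X=48, N_G=20, L=68
Step 5: N_X=164, N_G=68, L=232
Step 6: N_X=560, N_G=232, L=792


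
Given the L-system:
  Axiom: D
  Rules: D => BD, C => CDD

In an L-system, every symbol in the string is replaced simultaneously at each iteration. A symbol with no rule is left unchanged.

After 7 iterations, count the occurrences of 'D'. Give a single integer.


Step 0: D  (1 'D')
Step 1: BD  (1 'D')
Step 2: BBD  (1 'D')
Step 3: BBBD  (1 'D')
Step 4: BBBBD  (1 'D')
Step 5: BBBBBD  (1 'D')
Step 6: BBBBBBD  (1 'D')
Step 7: BBBBBBBD  (1 'D')

Answer: 1


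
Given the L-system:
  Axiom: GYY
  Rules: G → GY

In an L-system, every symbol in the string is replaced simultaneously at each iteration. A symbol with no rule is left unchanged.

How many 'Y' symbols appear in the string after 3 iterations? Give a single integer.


Answer: 5

Derivation:
Step 0: GYY  (2 'Y')
Step 1: GYYY  (3 'Y')
Step 2: GYYYY  (4 'Y')
Step 3: GYYYYY  (5 'Y')


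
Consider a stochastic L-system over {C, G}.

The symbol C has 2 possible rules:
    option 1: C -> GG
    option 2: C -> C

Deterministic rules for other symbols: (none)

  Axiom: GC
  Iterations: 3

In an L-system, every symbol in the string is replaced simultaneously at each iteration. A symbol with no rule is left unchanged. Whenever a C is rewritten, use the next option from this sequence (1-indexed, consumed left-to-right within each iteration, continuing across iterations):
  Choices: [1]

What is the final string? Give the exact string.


Step 0: GC
Step 1: GGG  (used choices [1])
Step 2: GGG  (used choices [])
Step 3: GGG  (used choices [])

Answer: GGG


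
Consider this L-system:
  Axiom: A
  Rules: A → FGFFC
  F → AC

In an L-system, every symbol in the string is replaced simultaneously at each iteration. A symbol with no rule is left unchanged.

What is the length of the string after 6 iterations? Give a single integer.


Answer: 92

Derivation:
Step 0: length = 1
Step 1: length = 5
Step 2: length = 8
Step 3: length = 20
Step 4: length = 29
Step 5: length = 65
Step 6: length = 92


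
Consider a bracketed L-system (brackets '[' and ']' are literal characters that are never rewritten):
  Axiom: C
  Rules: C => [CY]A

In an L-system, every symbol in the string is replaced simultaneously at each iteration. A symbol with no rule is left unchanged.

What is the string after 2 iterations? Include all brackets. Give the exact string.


Step 0: C
Step 1: [CY]A
Step 2: [[CY]AY]A

Answer: [[CY]AY]A


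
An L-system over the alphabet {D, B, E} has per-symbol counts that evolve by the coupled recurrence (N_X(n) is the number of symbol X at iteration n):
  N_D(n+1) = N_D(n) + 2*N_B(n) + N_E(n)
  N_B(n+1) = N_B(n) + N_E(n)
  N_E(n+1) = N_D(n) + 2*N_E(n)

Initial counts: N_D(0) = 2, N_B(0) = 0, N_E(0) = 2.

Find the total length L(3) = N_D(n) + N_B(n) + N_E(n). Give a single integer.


Step 0: N_D=2, N_B=0, N_E=2, L=4
Step 1: N_D=4, N_B=2, N_E=6, L=12
Step 2: N_D=14, N_B=8, N_E=16, L=38
Step 3: N_D=46, N_B=24, N_E=46, L=116

Answer: 116


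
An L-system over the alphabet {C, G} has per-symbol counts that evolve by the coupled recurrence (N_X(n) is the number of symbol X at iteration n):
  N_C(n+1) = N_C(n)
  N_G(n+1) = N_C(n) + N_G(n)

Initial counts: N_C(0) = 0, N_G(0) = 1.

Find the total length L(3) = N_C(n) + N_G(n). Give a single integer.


Answer: 1

Derivation:
Step 0: N_C=0, N_G=1, L=1
Step 1: N_C=0, N_G=1, L=1
Step 2: N_C=0, N_G=1, L=1
Step 3: N_C=0, N_G=1, L=1


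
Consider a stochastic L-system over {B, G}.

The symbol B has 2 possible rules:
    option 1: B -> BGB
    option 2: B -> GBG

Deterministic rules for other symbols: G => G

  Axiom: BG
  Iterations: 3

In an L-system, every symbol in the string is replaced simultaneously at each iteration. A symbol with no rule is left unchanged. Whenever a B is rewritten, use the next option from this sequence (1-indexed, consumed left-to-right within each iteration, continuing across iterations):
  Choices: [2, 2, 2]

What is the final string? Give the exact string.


Step 0: BG
Step 1: GBGG  (used choices [2])
Step 2: GGBGGG  (used choices [2])
Step 3: GGGBGGGG  (used choices [2])

Answer: GGGBGGGG


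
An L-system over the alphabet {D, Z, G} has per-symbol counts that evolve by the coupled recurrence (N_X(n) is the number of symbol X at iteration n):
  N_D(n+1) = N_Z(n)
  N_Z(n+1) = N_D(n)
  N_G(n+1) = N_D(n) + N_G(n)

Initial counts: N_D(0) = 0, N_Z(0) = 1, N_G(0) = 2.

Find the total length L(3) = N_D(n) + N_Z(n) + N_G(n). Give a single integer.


Answer: 4

Derivation:
Step 0: N_D=0, N_Z=1, N_G=2, L=3
Step 1: N_D=1, N_Z=0, N_G=2, L=3
Step 2: N_D=0, N_Z=1, N_G=3, L=4
Step 3: N_D=1, N_Z=0, N_G=3, L=4


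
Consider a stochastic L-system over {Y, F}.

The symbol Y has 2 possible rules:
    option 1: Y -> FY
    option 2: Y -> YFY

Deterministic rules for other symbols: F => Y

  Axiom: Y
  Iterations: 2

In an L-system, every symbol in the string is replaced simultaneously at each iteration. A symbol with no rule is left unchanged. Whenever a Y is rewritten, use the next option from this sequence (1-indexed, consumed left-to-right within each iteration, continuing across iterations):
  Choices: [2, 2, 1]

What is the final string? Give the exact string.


Answer: YFYYFY

Derivation:
Step 0: Y
Step 1: YFY  (used choices [2])
Step 2: YFYYFY  (used choices [2, 1])


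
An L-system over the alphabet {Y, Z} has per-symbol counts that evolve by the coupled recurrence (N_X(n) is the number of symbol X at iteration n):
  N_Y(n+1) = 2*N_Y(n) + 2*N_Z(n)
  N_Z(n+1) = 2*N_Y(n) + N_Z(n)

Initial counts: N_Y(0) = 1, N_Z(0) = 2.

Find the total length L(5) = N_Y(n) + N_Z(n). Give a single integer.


Answer: 1624

Derivation:
Step 0: N_Y=1, N_Z=2, L=3
Step 1: N_Y=6, N_Z=4, L=10
Step 2: N_Y=20, N_Z=16, L=36
Step 3: N_Y=72, N_Z=56, L=128
Step 4: N_Y=256, N_Z=200, L=456
Step 5: N_Y=912, N_Z=712, L=1624


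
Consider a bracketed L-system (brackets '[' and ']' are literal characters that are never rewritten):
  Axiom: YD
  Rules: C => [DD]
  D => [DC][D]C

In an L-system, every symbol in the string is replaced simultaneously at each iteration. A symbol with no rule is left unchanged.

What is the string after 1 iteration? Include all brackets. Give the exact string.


Step 0: YD
Step 1: Y[DC][D]C

Answer: Y[DC][D]C
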